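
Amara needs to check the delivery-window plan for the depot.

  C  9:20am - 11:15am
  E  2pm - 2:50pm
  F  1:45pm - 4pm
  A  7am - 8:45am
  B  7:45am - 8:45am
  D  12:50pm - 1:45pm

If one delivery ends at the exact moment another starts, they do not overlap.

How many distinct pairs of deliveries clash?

2

Sorted by start: A, B, C, D, F, E.
B starts before A ends → A and B overlap.
C starts after A ends; A is clear from here.
C starts after B ends; B is clear from here.
D starts after C ends; C is clear from here.
F starts exactly when D ends (back-to-back, no overlap); D is clear from here.
E starts before F ends → F and E overlap.
Overlapping pairs: A & B, E & F — 2 in total.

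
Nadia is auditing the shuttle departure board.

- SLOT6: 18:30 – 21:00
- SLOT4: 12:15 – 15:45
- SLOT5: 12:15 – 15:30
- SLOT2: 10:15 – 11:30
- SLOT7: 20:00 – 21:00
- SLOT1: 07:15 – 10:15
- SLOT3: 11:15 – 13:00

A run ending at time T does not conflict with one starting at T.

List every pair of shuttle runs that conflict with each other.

Sorted by start: SLOT1, SLOT2, SLOT3, SLOT4, SLOT5, SLOT6, SLOT7.
SLOT2 starts exactly when SLOT1 ends (back-to-back, no overlap) — done with SLOT1.
SLOT3 starts before SLOT2 ends → SLOT2 and SLOT3 overlap.
SLOT4 starts after SLOT2 ends — done with SLOT2.
SLOT4 starts before SLOT3 ends → SLOT3 and SLOT4 overlap.
SLOT5 starts before SLOT3 ends → SLOT3 and SLOT5 overlap.
SLOT6 starts after SLOT3 ends — done with SLOT3.
SLOT5 starts before SLOT4 ends → SLOT4 and SLOT5 overlap.
SLOT6 starts after SLOT4 ends — done with SLOT4.
SLOT6 starts after SLOT5 ends — done with SLOT5.
SLOT7 starts before SLOT6 ends → SLOT6 and SLOT7 overlap.

SLOT2 & SLOT3, SLOT3 & SLOT4, SLOT3 & SLOT5, SLOT4 & SLOT5, SLOT6 & SLOT7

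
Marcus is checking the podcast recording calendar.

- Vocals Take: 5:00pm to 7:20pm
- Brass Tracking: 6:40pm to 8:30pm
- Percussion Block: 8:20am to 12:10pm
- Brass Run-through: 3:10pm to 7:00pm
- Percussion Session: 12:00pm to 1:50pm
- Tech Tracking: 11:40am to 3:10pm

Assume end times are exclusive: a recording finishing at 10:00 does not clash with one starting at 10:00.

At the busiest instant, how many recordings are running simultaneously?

3

Sweep the timeline, counting +1 at each start and −1 at each end (ends before starts at a tie):
8:20am start Percussion Block → 1
11:40am start Tech Tracking → 2
12:00pm start Percussion Session → 3
12:10pm end Percussion Block → 2
1:50pm end Percussion Session → 1
3:10pm end Tech Tracking → 0
3:10pm start Brass Run-through → 1
5:00pm start Vocals Take → 2
6:40pm start Brass Tracking → 3
7:00pm end Brass Run-through → 2
7:20pm end Vocals Take → 1
8:30pm end Brass Tracking → 0
Peak is 3, at 12:00pm (Percussion Block, Percussion Session, Tech Tracking).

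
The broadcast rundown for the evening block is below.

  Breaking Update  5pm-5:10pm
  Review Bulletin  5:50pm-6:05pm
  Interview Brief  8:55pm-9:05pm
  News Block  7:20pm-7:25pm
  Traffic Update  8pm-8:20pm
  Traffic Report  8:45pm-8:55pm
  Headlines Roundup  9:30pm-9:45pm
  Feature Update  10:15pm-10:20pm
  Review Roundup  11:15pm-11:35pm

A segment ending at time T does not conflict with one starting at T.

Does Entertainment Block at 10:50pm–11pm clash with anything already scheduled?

No — it doesn't clash with anything

Breaking Update: ends 5:10pm at or before Entertainment Block starts 10:50pm → clear.
Review Bulletin: ends 6:05pm at or before Entertainment Block starts 10:50pm → clear.
News Block: ends 7:25pm at or before Entertainment Block starts 10:50pm → clear.
Traffic Update: ends 8:20pm at or before Entertainment Block starts 10:50pm → clear.
Traffic Report: ends 8:55pm at or before Entertainment Block starts 10:50pm → clear.
Interview Brief: ends 9:05pm at or before Entertainment Block starts 10:50pm → clear.
Headlines Roundup: ends 9:45pm at or before Entertainment Block starts 10:50pm → clear.
Feature Update: ends 10:20pm at or before Entertainment Block starts 10:50pm → clear.
Review Roundup: starts 11:15pm at or after Entertainment Block ends 11pm → clear.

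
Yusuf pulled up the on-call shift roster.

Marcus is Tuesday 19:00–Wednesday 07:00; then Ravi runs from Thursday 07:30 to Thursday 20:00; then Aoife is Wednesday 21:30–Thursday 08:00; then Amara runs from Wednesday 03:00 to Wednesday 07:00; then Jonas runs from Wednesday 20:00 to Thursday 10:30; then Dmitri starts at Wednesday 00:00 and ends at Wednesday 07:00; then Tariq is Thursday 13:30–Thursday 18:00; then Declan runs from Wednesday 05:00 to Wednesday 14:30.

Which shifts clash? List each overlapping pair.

Sorted by start: Marcus, Dmitri, Amara, Declan, Jonas, Aoife, Ravi, Tariq.
Dmitri starts before Marcus ends → Marcus and Dmitri overlap.
Amara starts before Marcus ends → Marcus and Amara overlap.
Declan starts before Marcus ends → Marcus and Declan overlap.
Jonas starts after Marcus ends; Marcus is clear from here.
Amara starts before Dmitri ends → Dmitri and Amara overlap.
Declan starts before Dmitri ends → Dmitri and Declan overlap.
Jonas starts after Dmitri ends; Dmitri is clear from here.
Declan starts before Amara ends → Amara and Declan overlap.
Jonas starts after Amara ends; Amara is clear from here.
Jonas starts after Declan ends; Declan is clear from here.
Aoife starts before Jonas ends → Jonas and Aoife overlap.
Ravi starts before Jonas ends → Jonas and Ravi overlap.
Tariq starts after Jonas ends.
Ravi starts before Aoife ends → Aoife and Ravi overlap.
Tariq starts after Aoife ends.
Tariq starts before Ravi ends → Ravi and Tariq overlap.

Amara & Declan, Amara & Dmitri, Amara & Marcus, Aoife & Jonas, Aoife & Ravi, Declan & Dmitri, Declan & Marcus, Dmitri & Marcus, Jonas & Ravi, Ravi & Tariq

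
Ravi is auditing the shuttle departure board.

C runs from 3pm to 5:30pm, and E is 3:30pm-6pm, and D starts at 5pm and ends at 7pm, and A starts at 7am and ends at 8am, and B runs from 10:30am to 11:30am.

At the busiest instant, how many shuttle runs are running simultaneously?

Sweep the timeline, counting +1 at each start and −1 at each end (ends before starts at a tie):
7am start A → 1
8am end A → 0
10:30am start B → 1
11:30am end B → 0
3pm start C → 1
3:30pm start E → 2
5pm start D → 3
5:30pm end C → 2
6pm end E → 1
7pm end D → 0
Peak is 3, at 5pm (C, D, E).

3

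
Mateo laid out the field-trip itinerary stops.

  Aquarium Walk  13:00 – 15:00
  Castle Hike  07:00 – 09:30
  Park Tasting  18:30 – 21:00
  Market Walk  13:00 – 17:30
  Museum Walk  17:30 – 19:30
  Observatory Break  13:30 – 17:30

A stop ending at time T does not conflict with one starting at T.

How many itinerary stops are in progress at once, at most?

3

Walk through starts and ends in time order (an end at T is processed before a start at T):
07:00 start Castle Hike → 1
09:30 end Castle Hike → 0
13:00 start Aquarium Walk → 1
13:00 start Market Walk → 2
13:30 start Observatory Break → 3
15:00 end Aquarium Walk → 2
17:30 end Market Walk → 1
17:30 end Observatory Break → 0
17:30 start Museum Walk → 1
18:30 start Park Tasting → 2
19:30 end Museum Walk → 1
21:00 end Park Tasting → 0
Peak is 3, at 13:30 (Aquarium Walk, Market Walk, Observatory Break).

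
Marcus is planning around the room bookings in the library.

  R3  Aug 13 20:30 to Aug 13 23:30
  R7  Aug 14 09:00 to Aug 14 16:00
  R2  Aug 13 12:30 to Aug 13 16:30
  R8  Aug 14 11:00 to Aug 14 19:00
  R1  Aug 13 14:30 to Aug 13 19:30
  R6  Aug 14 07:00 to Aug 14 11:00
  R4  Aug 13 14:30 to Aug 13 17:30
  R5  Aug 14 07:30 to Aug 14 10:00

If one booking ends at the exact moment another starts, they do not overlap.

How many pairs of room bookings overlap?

7

Check each pair: they overlap iff neither finishes before the other starts.
Sorted by start: R2, R1, R4, R3, R6, R5, R7, R8.
R1 starts before R2 ends → R2 and R1 overlap.
R4 starts before R2 ends → R2 and R4 overlap.
R3 starts after R2 ends; R2 is clear from here.
R4 starts before R1 ends → R1 and R4 overlap.
R3 starts after R1 ends; R1 is clear from here.
R3 starts after R4 ends; R4 is clear from here.
R6 starts after R3 ends; R3 is clear from here.
R5 starts before R6 ends → R6 and R5 overlap.
R7 starts before R6 ends → R6 and R7 overlap.
R8 starts exactly when R6 ends (back-to-back, no overlap).
R7 starts before R5 ends → R5 and R7 overlap.
R8 starts after R5 ends.
R8 starts before R7 ends → R7 and R8 overlap.
Overlapping pairs: R1 & R2, R1 & R4, R2 & R4, R5 & R6, R5 & R7, R6 & R7, R7 & R8 — 7 in total.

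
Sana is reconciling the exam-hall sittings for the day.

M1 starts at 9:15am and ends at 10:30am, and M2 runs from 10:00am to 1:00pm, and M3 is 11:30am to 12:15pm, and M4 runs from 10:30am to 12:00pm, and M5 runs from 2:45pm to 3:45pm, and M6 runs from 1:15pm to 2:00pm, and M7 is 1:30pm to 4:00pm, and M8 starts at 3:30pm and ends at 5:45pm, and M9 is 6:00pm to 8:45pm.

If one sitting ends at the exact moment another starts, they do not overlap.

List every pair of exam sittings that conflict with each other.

Sorted by start: M1, M2, M4, M3, M6, M7, M5, M8, M9.
M2 starts before M1 ends → M1 and M2 overlap.
M4 starts exactly when M1 ends (back-to-back, no overlap); M1 is clear from here.
M4 starts before M2 ends → M2 and M4 overlap.
M3 starts before M2 ends → M2 and M3 overlap.
M6 starts after M2 ends; M2 is clear from here.
M3 starts before M4 ends → M4 and M3 overlap.
M6 starts after M4 ends; M4 is clear from here.
M6 starts after M3 ends; M3 is clear from here.
M7 starts before M6 ends → M6 and M7 overlap.
M5 starts after M6 ends; M6 is clear from here.
M5 starts before M7 ends → M7 and M5 overlap.
M8 starts before M7 ends → M7 and M8 overlap.
M9 starts after M7 ends.
M8 starts before M5 ends → M5 and M8 overlap.
M9 starts after M5 ends.
M9 starts after M8 ends.

M1 & M2, M2 & M3, M2 & M4, M3 & M4, M5 & M7, M5 & M8, M6 & M7, M7 & M8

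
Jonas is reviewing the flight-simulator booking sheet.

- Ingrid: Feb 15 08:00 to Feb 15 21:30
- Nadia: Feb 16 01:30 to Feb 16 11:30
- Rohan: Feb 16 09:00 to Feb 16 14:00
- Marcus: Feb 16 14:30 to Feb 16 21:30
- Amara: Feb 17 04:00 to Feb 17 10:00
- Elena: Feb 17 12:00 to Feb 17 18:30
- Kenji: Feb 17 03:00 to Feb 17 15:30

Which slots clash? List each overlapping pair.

Amara & Kenji, Elena & Kenji, Nadia & Rohan

Check each pair: they overlap iff neither finishes before the other starts.
Sorted by start: Ingrid, Nadia, Rohan, Marcus, Kenji, Amara, Elena.
Nadia starts after Ingrid ends, so Ingrid has no further overlaps.
Rohan starts before Nadia ends → Nadia and Rohan overlap.
Marcus starts after Nadia ends, so Nadia has no further overlaps.
Marcus starts after Rohan ends, so Rohan has no further overlaps.
Kenji starts after Marcus ends, so Marcus has no further overlaps.
Amara starts before Kenji ends → Kenji and Amara overlap.
Elena starts before Kenji ends → Kenji and Elena overlap.
Elena starts after Amara ends.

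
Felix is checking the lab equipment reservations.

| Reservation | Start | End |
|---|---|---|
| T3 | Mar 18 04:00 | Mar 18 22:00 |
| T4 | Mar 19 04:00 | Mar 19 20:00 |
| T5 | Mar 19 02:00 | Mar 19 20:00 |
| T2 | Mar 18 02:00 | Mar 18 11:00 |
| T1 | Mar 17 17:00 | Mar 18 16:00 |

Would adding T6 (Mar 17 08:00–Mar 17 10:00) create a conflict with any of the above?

No — it doesn't clash with anything

T1: starts Mar 17 17:00 at or after T6 ends Mar 17 10:00 → clear.
T2: starts Mar 18 02:00 at or after T6 ends Mar 17 10:00 → clear.
T3: starts Mar 18 04:00 at or after T6 ends Mar 17 10:00 → clear.
T5: starts Mar 19 02:00 at or after T6 ends Mar 17 10:00 → clear.
T4: starts Mar 19 04:00 at or after T6 ends Mar 17 10:00 → clear.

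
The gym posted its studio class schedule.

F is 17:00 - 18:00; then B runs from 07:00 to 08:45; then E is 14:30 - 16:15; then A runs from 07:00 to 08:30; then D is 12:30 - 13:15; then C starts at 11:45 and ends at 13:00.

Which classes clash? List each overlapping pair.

A & B, C & D

Check each pair: they overlap iff neither finishes before the other starts.
Sorted by start: A, B, C, D, E, F.
B starts before A ends → A and B overlap.
C starts after A ends — done with A.
C starts after B ends — done with B.
D starts before C ends → C and D overlap.
E starts after C ends — done with C.
E starts after D ends — done with D.
F starts after E ends.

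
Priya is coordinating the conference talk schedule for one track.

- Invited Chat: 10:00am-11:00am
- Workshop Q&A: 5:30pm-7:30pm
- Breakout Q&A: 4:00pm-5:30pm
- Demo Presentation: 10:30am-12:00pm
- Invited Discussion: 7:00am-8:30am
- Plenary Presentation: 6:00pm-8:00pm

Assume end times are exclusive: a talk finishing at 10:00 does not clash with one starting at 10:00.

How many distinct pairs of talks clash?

Sorted by start: Invited Discussion, Invited Chat, Demo Presentation, Breakout Q&A, Workshop Q&A, Plenary Presentation.
Invited Chat starts after Invited Discussion ends, so Invited Discussion has no further overlaps.
Demo Presentation starts before Invited Chat ends → Invited Chat and Demo Presentation overlap.
Breakout Q&A starts after Invited Chat ends, so Invited Chat has no further overlaps.
Breakout Q&A starts after Demo Presentation ends, so Demo Presentation has no further overlaps.
Workshop Q&A starts exactly when Breakout Q&A ends (back-to-back, no overlap), so Breakout Q&A has no further overlaps.
Plenary Presentation starts before Workshop Q&A ends → Workshop Q&A and Plenary Presentation overlap.
Overlapping pairs: Demo Presentation & Invited Chat, Plenary Presentation & Workshop Q&A — 2 in total.

2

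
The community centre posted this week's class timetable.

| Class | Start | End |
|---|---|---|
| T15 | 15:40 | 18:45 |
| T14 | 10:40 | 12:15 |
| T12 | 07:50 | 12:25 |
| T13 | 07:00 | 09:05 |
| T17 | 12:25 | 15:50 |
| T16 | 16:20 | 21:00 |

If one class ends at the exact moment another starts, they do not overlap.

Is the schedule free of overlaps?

No

Two intervals overlap when each starts before the other ends.
Sorted by start: T13, T12, T14, T17, T15, T16.
T12 starts before T13 ends → T13 and T12 overlap.
That's a conflict, so the schedule is not conflict-free.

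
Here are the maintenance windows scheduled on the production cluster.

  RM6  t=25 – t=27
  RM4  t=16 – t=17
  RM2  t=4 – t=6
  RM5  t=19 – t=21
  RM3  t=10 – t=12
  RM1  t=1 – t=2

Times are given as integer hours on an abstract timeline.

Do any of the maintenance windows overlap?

Sorted by start: RM1, RM2, RM3, RM4, RM5, RM6.
RM2 starts after RM1 ends; RM1 is clear from here.
RM3 starts after RM2 ends; RM2 is clear from here.
RM4 starts after RM3 ends; RM3 is clear from here.
RM5 starts after RM4 ends; RM4 is clear from here.
RM6 starts after RM5 ends.
Every pair is clear; the schedule has no overlaps.

No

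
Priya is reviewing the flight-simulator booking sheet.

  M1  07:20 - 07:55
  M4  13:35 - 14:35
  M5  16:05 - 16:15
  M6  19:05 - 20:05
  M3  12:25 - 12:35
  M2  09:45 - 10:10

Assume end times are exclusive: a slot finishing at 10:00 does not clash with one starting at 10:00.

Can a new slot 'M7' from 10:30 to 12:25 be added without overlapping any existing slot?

Yes — the slot is free

M1: ends 07:55 at or before M7 starts 10:30 → clear.
M2: ends 10:10 at or before M7 starts 10:30 → clear.
M3: starts 12:25 at or after M7 ends 12:25 → clear.
M4: starts 13:35 at or after M7 ends 12:25 → clear.
M5: starts 16:05 at or after M7 ends 12:25 → clear.
M6: starts 19:05 at or after M7 ends 12:25 → clear.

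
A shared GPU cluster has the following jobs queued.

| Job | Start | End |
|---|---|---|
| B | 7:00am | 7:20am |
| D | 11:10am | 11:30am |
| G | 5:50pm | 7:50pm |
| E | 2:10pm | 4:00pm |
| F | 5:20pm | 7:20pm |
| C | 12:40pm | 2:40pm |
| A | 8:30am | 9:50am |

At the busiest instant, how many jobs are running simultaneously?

2

Walk through starts and ends in time order (an end at T is processed before a start at T):
7:00am start B → 1
7:20am end B → 0
8:30am start A → 1
9:50am end A → 0
11:10am start D → 1
11:30am end D → 0
12:40pm start C → 1
2:10pm start E → 2
2:40pm end C → 1
4:00pm end E → 0
5:20pm start F → 1
5:50pm start G → 2
7:20pm end F → 1
7:50pm end G → 0
Peak is 2, at 2:10pm (C, E).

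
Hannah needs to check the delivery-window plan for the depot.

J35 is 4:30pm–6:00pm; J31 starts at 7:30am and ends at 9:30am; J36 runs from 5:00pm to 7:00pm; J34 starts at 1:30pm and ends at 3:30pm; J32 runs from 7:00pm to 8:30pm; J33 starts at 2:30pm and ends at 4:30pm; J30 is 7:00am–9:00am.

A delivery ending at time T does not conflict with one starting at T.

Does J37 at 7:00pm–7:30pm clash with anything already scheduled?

J30: ends 9:00am at or before J37 starts 7:00pm → clear.
J31: ends 9:30am at or before J37 starts 7:00pm → clear.
J34: ends 3:30pm at or before J37 starts 7:00pm → clear.
J33: ends 4:30pm at or before J37 starts 7:00pm → clear.
J35: ends 6:00pm at or before J37 starts 7:00pm → clear.
J36: ends 7:00pm at or before J37 starts 7:00pm → clear.
J32: starts 7:00pm before J37 ends 7:30pm, and ends 8:30pm after J37 starts 7:00pm → overlap.
J37 overlaps J32.

Yes — it overlaps J32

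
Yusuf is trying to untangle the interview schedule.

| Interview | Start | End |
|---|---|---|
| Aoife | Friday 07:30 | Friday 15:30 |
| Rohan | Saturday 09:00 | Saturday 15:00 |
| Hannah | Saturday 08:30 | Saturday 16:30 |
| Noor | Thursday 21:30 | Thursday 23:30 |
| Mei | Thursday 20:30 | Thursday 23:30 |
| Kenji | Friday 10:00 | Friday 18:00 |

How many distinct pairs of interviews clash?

Sorted by start: Mei, Noor, Aoife, Kenji, Hannah, Rohan.
Noor starts before Mei ends → Mei and Noor overlap.
Aoife starts after Mei ends, so nothing later overlaps Mei either.
Aoife starts after Noor ends, so nothing later overlaps Noor either.
Kenji starts before Aoife ends → Aoife and Kenji overlap.
Hannah starts after Aoife ends, so nothing later overlaps Aoife either.
Hannah starts after Kenji ends, so nothing later overlaps Kenji either.
Rohan starts before Hannah ends → Hannah and Rohan overlap.
Overlapping pairs: Aoife & Kenji, Hannah & Rohan, Mei & Noor — 3 in total.

3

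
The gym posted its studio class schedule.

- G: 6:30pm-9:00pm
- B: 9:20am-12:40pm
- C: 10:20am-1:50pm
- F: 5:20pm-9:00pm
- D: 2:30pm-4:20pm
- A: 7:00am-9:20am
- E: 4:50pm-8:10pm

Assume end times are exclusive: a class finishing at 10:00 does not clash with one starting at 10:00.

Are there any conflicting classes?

Yes

Sorted by start: A, B, C, D, E, F, G.
B starts exactly when A ends (back-to-back, no overlap), so A has no further overlaps.
C starts before B ends → B and C overlap.
That's a conflict, so the schedule is not conflict-free.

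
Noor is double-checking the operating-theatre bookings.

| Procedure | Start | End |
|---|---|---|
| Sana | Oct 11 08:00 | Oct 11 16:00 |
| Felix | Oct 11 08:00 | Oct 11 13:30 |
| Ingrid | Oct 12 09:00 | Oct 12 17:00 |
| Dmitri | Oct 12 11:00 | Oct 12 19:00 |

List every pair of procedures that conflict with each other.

Check each pair: they overlap iff neither finishes before the other starts.
Sorted by start: Felix, Sana, Ingrid, Dmitri.
Sana starts before Felix ends → Felix and Sana overlap.
Ingrid starts after Felix ends — done with Felix.
Ingrid starts after Sana ends — done with Sana.
Dmitri starts before Ingrid ends → Ingrid and Dmitri overlap.

Dmitri & Ingrid, Felix & Sana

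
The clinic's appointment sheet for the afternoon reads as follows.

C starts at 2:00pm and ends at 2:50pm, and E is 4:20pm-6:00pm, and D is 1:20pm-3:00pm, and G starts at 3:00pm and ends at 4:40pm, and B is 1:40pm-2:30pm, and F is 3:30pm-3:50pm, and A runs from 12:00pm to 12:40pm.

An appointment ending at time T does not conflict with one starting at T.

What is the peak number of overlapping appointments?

3

Walk through starts and ends in time order (an end at T is processed before a start at T):
12:00pm start A → 1
12:40pm end A → 0
1:20pm start D → 1
1:40pm start B → 2
2:00pm start C → 3
2:30pm end B → 2
2:50pm end C → 1
3:00pm end D → 0
3:00pm start G → 1
3:30pm start F → 2
3:50pm end F → 1
4:20pm start E → 2
4:40pm end G → 1
6:00pm end E → 0
Peak is 3, at 2:00pm (B, C, D).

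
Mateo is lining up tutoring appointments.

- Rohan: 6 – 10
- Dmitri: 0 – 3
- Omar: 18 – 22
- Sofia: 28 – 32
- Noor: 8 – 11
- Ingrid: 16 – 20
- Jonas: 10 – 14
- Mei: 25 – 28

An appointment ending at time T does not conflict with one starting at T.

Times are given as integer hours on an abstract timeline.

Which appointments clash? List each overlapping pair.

Ingrid & Omar, Jonas & Noor, Noor & Rohan

Sorted by start: Dmitri, Rohan, Noor, Jonas, Ingrid, Omar, Mei, Sofia.
Rohan starts after Dmitri ends, so Dmitri has no further overlaps.
Noor starts before Rohan ends → Rohan and Noor overlap.
Jonas starts exactly when Rohan ends (back-to-back, no overlap), so Rohan has no further overlaps.
Jonas starts before Noor ends → Noor and Jonas overlap.
Ingrid starts after Noor ends, so Noor has no further overlaps.
Ingrid starts after Jonas ends, so Jonas has no further overlaps.
Omar starts before Ingrid ends → Ingrid and Omar overlap.
Mei starts after Ingrid ends, so Ingrid has no further overlaps.
Mei starts after Omar ends, so Omar has no further overlaps.
Sofia starts exactly when Mei ends (back-to-back, no overlap).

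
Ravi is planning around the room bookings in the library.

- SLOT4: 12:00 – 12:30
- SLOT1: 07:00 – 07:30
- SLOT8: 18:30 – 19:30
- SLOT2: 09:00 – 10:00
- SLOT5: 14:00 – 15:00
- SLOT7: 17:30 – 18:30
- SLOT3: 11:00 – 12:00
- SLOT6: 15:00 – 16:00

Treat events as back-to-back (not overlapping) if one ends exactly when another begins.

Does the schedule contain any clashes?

Sorted by start: SLOT1, SLOT2, SLOT3, SLOT4, SLOT5, SLOT6, SLOT7, SLOT8.
SLOT2 starts after SLOT1 ends, so SLOT1 has no further overlaps.
SLOT3 starts after SLOT2 ends, so SLOT2 has no further overlaps.
SLOT4 starts exactly when SLOT3 ends (back-to-back, no overlap), so SLOT3 has no further overlaps.
SLOT5 starts after SLOT4 ends, so SLOT4 has no further overlaps.
SLOT6 starts exactly when SLOT5 ends (back-to-back, no overlap), so SLOT5 has no further overlaps.
SLOT7 starts after SLOT6 ends, so SLOT6 has no further overlaps.
SLOT8 starts exactly when SLOT7 ends (back-to-back, no overlap).
Every pair is clear; the schedule has no overlaps.

No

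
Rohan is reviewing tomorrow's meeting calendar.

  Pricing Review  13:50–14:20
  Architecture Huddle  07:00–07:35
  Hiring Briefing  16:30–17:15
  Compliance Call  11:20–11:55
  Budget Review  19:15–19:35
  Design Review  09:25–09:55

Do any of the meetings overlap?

Sorted by start: Architecture Huddle, Design Review, Compliance Call, Pricing Review, Hiring Briefing, Budget Review.
Design Review starts after Architecture Huddle ends, so nothing later overlaps Architecture Huddle either.
Compliance Call starts after Design Review ends, so nothing later overlaps Design Review either.
Pricing Review starts after Compliance Call ends, so nothing later overlaps Compliance Call either.
Hiring Briefing starts after Pricing Review ends, so nothing later overlaps Pricing Review either.
Budget Review starts after Hiring Briefing ends.
Every pair is clear; the schedule has no overlaps.

No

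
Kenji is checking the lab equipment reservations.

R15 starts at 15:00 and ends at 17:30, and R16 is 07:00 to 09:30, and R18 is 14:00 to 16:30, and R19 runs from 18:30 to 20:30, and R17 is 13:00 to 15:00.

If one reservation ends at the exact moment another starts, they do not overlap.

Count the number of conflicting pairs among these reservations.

2

Sorted by start: R16, R17, R18, R15, R19.
R17 starts after R16 ends, so R16 has no further overlaps.
R18 starts before R17 ends → R17 and R18 overlap.
R15 starts exactly when R17 ends (back-to-back, no overlap), so R17 has no further overlaps.
R15 starts before R18 ends → R18 and R15 overlap.
R19 starts after R18 ends.
R19 starts after R15 ends.
Overlapping pairs: R15 & R18, R17 & R18 — 2 in total.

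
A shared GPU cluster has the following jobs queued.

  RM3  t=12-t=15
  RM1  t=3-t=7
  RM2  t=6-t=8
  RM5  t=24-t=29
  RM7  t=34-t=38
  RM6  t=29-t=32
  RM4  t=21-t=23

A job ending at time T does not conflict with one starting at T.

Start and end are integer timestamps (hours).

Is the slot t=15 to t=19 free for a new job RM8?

RM1: ends t=7 at or before RM8 starts t=15 → clear.
RM2: ends t=8 at or before RM8 starts t=15 → clear.
RM3: ends t=15 at or before RM8 starts t=15 → clear.
RM4: starts t=21 at or after RM8 ends t=19 → clear.
RM5: starts t=24 at or after RM8 ends t=19 → clear.
RM6: starts t=29 at or after RM8 ends t=19 → clear.
RM7: starts t=34 at or after RM8 ends t=19 → clear.

Yes — the slot is free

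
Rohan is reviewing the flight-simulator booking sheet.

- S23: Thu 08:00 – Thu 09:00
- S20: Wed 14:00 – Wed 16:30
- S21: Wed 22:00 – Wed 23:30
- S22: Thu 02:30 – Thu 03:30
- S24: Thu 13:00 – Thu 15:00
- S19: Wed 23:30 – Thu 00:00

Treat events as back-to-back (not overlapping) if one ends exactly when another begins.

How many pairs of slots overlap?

0

Two intervals overlap when each starts before the other ends.
Sorted by start: S20, S21, S19, S22, S23, S24.
S21 starts after S20 ends, so nothing later overlaps S20 either.
S19 starts exactly when S21 ends (back-to-back, no overlap), so nothing later overlaps S21 either.
S22 starts after S19 ends, so nothing later overlaps S19 either.
S23 starts after S22 ends, so nothing later overlaps S22 either.
S24 starts after S23 ends.
No pair overlaps.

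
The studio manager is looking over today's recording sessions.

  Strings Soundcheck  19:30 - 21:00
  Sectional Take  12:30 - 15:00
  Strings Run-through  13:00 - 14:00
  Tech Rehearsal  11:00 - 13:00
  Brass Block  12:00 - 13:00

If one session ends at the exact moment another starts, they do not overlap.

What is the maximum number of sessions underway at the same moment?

Sort all start/end points and keep a running count:
11:00 start Tech Rehearsal → 1
12:00 start Brass Block → 2
12:30 start Sectional Take → 3
13:00 end Brass Block → 2
13:00 end Tech Rehearsal → 1
13:00 start Strings Run-through → 2
14:00 end Strings Run-through → 1
15:00 end Sectional Take → 0
19:30 start Strings Soundcheck → 1
21:00 end Strings Soundcheck → 0
Peak is 3, at 12:30 (Brass Block, Sectional Take, Tech Rehearsal).

3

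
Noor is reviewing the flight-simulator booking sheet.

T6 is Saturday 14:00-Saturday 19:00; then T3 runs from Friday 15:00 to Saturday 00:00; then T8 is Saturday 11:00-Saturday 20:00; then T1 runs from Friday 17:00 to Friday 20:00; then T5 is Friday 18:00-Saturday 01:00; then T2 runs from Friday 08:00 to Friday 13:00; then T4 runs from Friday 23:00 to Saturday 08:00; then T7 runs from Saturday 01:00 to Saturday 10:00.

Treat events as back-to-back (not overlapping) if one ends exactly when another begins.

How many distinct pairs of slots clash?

7

Sorted by start: T2, T3, T1, T5, T4, T7, T8, T6.
T3 starts after T2 ends, so nothing later overlaps T2 either.
T1 starts before T3 ends → T3 and T1 overlap.
T5 starts before T3 ends → T3 and T5 overlap.
T4 starts before T3 ends → T3 and T4 overlap.
T7 starts after T3 ends, so nothing later overlaps T3 either.
T5 starts before T1 ends → T1 and T5 overlap.
T4 starts after T1 ends, so nothing later overlaps T1 either.
T4 starts before T5 ends → T5 and T4 overlap.
T7 starts exactly when T5 ends (back-to-back, no overlap), so nothing later overlaps T5 either.
T7 starts before T4 ends → T4 and T7 overlap.
T8 starts after T4 ends, so nothing later overlaps T4 either.
T8 starts after T7 ends, so nothing later overlaps T7 either.
T6 starts before T8 ends → T8 and T6 overlap.
Overlapping pairs: T1 & T3, T1 & T5, T3 & T4, T3 & T5, T4 & T5, T4 & T7, T6 & T8 — 7 in total.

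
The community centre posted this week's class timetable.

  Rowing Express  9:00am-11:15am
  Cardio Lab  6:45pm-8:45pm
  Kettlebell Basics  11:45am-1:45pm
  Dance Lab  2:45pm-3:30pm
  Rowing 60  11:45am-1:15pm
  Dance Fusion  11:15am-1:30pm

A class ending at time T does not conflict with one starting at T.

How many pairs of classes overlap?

Check each pair: they overlap iff neither finishes before the other starts.
Sorted by start: Rowing Express, Dance Fusion, Kettlebell Basics, Rowing 60, Dance Lab, Cardio Lab.
Dance Fusion starts exactly when Rowing Express ends (back-to-back, no overlap), so Rowing Express has no further overlaps.
Kettlebell Basics starts before Dance Fusion ends → Dance Fusion and Kettlebell Basics overlap.
Rowing 60 starts before Dance Fusion ends → Dance Fusion and Rowing 60 overlap.
Dance Lab starts after Dance Fusion ends, so Dance Fusion has no further overlaps.
Rowing 60 starts before Kettlebell Basics ends → Kettlebell Basics and Rowing 60 overlap.
Dance Lab starts after Kettlebell Basics ends, so Kettlebell Basics has no further overlaps.
Dance Lab starts after Rowing 60 ends, so Rowing 60 has no further overlaps.
Cardio Lab starts after Dance Lab ends.
Overlapping pairs: Dance Fusion & Kettlebell Basics, Dance Fusion & Rowing 60, Kettlebell Basics & Rowing 60 — 3 in total.

3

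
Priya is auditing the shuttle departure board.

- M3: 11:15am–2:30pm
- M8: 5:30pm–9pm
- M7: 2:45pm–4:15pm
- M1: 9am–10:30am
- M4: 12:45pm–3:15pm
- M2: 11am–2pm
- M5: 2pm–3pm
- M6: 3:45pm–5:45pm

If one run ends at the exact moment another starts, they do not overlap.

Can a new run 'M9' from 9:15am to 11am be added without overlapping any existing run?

M1: starts 9am before M9 ends 11am, and ends 10:30am after M9 starts 9:15am → overlap.
M2: starts 11am at or after M9 ends 11am → clear.
M3: starts 11:15am at or after M9 ends 11am → clear.
M4: starts 12:45pm at or after M9 ends 11am → clear.
M5: starts 2pm at or after M9 ends 11am → clear.
M7: starts 2:45pm at or after M9 ends 11am → clear.
M6: starts 3:45pm at or after M9 ends 11am → clear.
M8: starts 5:30pm at or after M9 ends 11am → clear.
M9 overlaps M1.

No — it overlaps M1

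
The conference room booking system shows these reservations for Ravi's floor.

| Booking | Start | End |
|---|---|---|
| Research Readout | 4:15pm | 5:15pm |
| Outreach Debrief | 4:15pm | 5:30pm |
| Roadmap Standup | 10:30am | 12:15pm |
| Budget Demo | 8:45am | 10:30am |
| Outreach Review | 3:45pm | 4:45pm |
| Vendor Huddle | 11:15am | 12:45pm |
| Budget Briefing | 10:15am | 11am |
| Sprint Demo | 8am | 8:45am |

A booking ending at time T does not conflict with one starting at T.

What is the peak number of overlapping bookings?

3

Sweep the timeline, counting +1 at each start and −1 at each end (ends before starts at a tie):
8am start Sprint Demo → 1
8:45am end Sprint Demo → 0
8:45am start Budget Demo → 1
10:15am start Budget Briefing → 2
10:30am end Budget Demo → 1
10:30am start Roadmap Standup → 2
11am end Budget Briefing → 1
11:15am start Vendor Huddle → 2
12:15pm end Roadmap Standup → 1
12:45pm end Vendor Huddle → 0
3:45pm start Outreach Review → 1
4:15pm start Outreach Debrief → 2
4:15pm start Research Readout → 3
4:45pm end Outreach Review → 2
5:15pm end Research Readout → 1
5:30pm end Outreach Debrief → 0
Peak is 3, at 4:15pm (Outreach Debrief, Outreach Review, Research Readout).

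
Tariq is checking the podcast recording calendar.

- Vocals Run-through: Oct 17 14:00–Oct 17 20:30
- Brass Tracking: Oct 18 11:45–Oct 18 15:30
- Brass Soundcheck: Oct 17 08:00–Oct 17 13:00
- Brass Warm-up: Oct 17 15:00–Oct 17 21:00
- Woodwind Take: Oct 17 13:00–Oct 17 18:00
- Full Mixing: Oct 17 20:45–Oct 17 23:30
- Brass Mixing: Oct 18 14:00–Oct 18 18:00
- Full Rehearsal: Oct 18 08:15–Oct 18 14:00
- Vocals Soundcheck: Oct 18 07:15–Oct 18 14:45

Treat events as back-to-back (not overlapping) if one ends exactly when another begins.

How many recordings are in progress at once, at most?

3

Sort all start/end points and keep a running count:
Oct 17 08:00 start Brass Soundcheck → 1
Oct 17 13:00 end Brass Soundcheck → 0
Oct 17 13:00 start Woodwind Take → 1
Oct 17 14:00 start Vocals Run-through → 2
Oct 17 15:00 start Brass Warm-up → 3
Oct 17 18:00 end Woodwind Take → 2
Oct 17 20:30 end Vocals Run-through → 1
Oct 17 20:45 start Full Mixing → 2
Oct 17 21:00 end Brass Warm-up → 1
Oct 17 23:30 end Full Mixing → 0
Oct 18 07:15 start Vocals Soundcheck → 1
Oct 18 08:15 start Full Rehearsal → 2
Oct 18 11:45 start Brass Tracking → 3
Oct 18 14:00 end Full Rehearsal → 2
Oct 18 14:00 start Brass Mixing → 3
Oct 18 14:45 end Vocals Soundcheck → 2
Oct 18 15:30 end Brass Tracking → 1
Oct 18 18:00 end Brass Mixing → 0
Peak is 3, at Oct 17 15:00 (Brass Warm-up, Vocals Run-through, Woodwind Take).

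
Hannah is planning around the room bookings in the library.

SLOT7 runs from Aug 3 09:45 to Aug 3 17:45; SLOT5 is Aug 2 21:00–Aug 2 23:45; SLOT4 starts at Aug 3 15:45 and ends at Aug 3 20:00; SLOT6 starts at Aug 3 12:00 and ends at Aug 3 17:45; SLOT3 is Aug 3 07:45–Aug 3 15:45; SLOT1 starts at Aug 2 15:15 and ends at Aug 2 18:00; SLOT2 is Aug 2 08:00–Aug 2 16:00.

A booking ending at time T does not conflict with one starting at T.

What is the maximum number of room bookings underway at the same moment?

3

Sweep the timeline, counting +1 at each start and −1 at each end (ends before starts at a tie):
Aug 2 08:00 start SLOT2 → 1
Aug 2 15:15 start SLOT1 → 2
Aug 2 16:00 end SLOT2 → 1
Aug 2 18:00 end SLOT1 → 0
Aug 2 21:00 start SLOT5 → 1
Aug 2 23:45 end SLOT5 → 0
Aug 3 07:45 start SLOT3 → 1
Aug 3 09:45 start SLOT7 → 2
Aug 3 12:00 start SLOT6 → 3
Aug 3 15:45 end SLOT3 → 2
Aug 3 15:45 start SLOT4 → 3
Aug 3 17:45 end SLOT6 → 2
Aug 3 17:45 end SLOT7 → 1
Aug 3 20:00 end SLOT4 → 0
Peak is 3, at Aug 3 12:00 (SLOT3, SLOT6, SLOT7).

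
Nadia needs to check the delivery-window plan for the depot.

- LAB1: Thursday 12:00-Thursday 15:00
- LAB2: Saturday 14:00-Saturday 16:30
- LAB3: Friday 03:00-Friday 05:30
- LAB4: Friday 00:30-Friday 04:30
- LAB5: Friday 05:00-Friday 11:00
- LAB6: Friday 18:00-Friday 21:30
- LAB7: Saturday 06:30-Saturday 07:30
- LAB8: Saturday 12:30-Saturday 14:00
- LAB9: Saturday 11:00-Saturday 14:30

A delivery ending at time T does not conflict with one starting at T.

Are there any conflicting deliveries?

Two intervals overlap when each starts before the other ends.
Sorted by start: LAB1, LAB4, LAB3, LAB5, LAB6, LAB7, LAB9, LAB8, LAB2.
LAB4 starts after LAB1 ends — done with LAB1.
LAB3 starts before LAB4 ends → LAB4 and LAB3 overlap.
That's a conflict, so the schedule is not conflict-free.

Yes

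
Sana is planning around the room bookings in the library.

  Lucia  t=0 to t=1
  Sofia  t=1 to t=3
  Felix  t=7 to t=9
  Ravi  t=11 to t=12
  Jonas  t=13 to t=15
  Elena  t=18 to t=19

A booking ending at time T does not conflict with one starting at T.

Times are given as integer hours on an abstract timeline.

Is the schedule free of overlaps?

Two intervals overlap when each starts before the other ends.
Sorted by start: Lucia, Sofia, Felix, Ravi, Jonas, Elena.
Sofia starts exactly when Lucia ends (back-to-back, no overlap); Lucia is clear from here.
Felix starts after Sofia ends; Sofia is clear from here.
Ravi starts after Felix ends; Felix is clear from here.
Jonas starts after Ravi ends; Ravi is clear from here.
Elena starts after Jonas ends.
Every pair is clear; the schedule has no overlaps.

Yes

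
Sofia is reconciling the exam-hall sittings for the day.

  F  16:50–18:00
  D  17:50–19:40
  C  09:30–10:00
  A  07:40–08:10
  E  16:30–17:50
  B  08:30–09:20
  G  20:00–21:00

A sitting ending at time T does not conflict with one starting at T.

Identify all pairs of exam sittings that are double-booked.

D & F, E & F

Sorted by start: A, B, C, E, F, D, G.
B starts after A ends — done with A.
C starts after B ends — done with B.
E starts after C ends — done with C.
F starts before E ends → E and F overlap.
D starts exactly when E ends (back-to-back, no overlap) — done with E.
D starts before F ends → F and D overlap.
G starts after F ends.
G starts after D ends.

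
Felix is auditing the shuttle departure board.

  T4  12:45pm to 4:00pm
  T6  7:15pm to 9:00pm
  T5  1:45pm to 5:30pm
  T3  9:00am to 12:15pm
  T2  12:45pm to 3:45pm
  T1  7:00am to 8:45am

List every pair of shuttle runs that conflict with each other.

Two intervals overlap when each starts before the other ends.
Sorted by start: T1, T3, T2, T4, T5, T6.
T3 starts after T1 ends — done with T1.
T2 starts after T3 ends — done with T3.
T4 starts before T2 ends → T2 and T4 overlap.
T5 starts before T2 ends → T2 and T5 overlap.
T6 starts after T2 ends.
T5 starts before T4 ends → T4 and T5 overlap.
T6 starts after T4 ends.
T6 starts after T5 ends.

T2 & T4, T2 & T5, T4 & T5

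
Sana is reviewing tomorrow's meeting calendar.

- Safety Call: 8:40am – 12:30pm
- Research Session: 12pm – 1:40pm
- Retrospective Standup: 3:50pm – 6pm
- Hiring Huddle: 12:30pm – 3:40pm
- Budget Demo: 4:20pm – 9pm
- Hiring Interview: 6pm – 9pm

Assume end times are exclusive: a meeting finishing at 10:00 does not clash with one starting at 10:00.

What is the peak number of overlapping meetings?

2

Walk through starts and ends in time order (an end at T is processed before a start at T):
8:40am start Safety Call → 1
12pm start Research Session → 2
12:30pm end Safety Call → 1
12:30pm start Hiring Huddle → 2
1:40pm end Research Session → 1
3:40pm end Hiring Huddle → 0
3:50pm start Retrospective Standup → 1
4:20pm start Budget Demo → 2
6pm end Retrospective Standup → 1
6pm start Hiring Interview → 2
9pm end Budget Demo → 1
9pm end Hiring Interview → 0
Peak is 2, at 12pm (Research Session, Safety Call).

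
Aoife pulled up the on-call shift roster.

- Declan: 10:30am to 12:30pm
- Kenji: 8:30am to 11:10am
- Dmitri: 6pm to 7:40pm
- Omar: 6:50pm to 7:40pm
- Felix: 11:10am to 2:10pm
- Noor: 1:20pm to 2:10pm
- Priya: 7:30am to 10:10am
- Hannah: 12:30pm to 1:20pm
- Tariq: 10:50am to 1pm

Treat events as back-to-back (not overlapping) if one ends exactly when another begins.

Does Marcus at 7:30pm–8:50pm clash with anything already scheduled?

Priya: ends 10:10am at or before Marcus starts 7:30pm → clear.
Kenji: ends 11:10am at or before Marcus starts 7:30pm → clear.
Declan: ends 12:30pm at or before Marcus starts 7:30pm → clear.
Tariq: ends 1pm at or before Marcus starts 7:30pm → clear.
Felix: ends 2:10pm at or before Marcus starts 7:30pm → clear.
Hannah: ends 1:20pm at or before Marcus starts 7:30pm → clear.
Noor: ends 2:10pm at or before Marcus starts 7:30pm → clear.
Dmitri: starts 6pm before Marcus ends 8:50pm, and ends 7:40pm after Marcus starts 7:30pm → overlap.
Omar: starts 6:50pm before Marcus ends 8:50pm, and ends 7:40pm after Marcus starts 7:30pm → overlap.
Marcus overlaps Dmitri, Omar.

Yes — it overlaps Dmitri, Omar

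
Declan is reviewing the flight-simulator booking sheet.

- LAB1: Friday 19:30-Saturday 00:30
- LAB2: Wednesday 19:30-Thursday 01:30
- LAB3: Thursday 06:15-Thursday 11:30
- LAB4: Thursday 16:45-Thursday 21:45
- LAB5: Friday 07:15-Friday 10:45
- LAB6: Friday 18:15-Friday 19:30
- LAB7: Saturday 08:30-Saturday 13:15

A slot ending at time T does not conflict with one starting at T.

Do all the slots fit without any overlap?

Yes

Sorted by start: LAB2, LAB3, LAB4, LAB5, LAB6, LAB1, LAB7.
LAB3 starts after LAB2 ends, so LAB2 has no further overlaps.
LAB4 starts after LAB3 ends, so LAB3 has no further overlaps.
LAB5 starts after LAB4 ends, so LAB4 has no further overlaps.
LAB6 starts after LAB5 ends, so LAB5 has no further overlaps.
LAB1 starts exactly when LAB6 ends (back-to-back, no overlap), so LAB6 has no further overlaps.
LAB7 starts after LAB1 ends.
Every pair is clear; the schedule has no overlaps.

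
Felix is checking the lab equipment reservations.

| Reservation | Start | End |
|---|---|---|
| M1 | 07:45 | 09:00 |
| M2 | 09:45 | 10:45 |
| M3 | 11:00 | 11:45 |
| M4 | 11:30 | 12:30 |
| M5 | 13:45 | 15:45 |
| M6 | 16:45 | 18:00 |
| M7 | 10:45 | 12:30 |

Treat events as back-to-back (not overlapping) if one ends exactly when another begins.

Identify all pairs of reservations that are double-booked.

M3 & M4, M3 & M7, M4 & M7

Sorted by start: M1, M2, M7, M3, M4, M5, M6.
M2 starts after M1 ends; M1 is clear from here.
M7 starts exactly when M2 ends (back-to-back, no overlap); M2 is clear from here.
M3 starts before M7 ends → M7 and M3 overlap.
M4 starts before M7 ends → M7 and M4 overlap.
M5 starts after M7 ends; M7 is clear from here.
M4 starts before M3 ends → M3 and M4 overlap.
M5 starts after M3 ends; M3 is clear from here.
M5 starts after M4 ends; M4 is clear from here.
M6 starts after M5 ends.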